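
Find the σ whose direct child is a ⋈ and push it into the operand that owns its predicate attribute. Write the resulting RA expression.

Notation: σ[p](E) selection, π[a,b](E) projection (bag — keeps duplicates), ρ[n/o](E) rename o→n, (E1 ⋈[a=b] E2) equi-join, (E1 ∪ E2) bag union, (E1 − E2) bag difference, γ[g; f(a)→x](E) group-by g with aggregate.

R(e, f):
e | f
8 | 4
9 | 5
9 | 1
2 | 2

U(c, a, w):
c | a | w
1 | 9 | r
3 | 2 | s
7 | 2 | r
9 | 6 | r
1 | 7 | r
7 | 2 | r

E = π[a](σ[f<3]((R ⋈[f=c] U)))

σ filters on f, owned by the left side.
E' = π[a]((σ[f<3](R) ⋈[f=c] U))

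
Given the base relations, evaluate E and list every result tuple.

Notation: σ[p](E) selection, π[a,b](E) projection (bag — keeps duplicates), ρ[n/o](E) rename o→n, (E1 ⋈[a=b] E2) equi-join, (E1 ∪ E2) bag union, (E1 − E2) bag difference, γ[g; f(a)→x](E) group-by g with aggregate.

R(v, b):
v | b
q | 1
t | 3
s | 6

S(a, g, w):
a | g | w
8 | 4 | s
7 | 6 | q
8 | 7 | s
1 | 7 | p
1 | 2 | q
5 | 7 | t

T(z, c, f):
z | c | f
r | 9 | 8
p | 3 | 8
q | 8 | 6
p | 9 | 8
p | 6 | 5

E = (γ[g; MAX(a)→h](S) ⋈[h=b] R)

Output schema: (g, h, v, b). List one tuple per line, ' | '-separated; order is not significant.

Per-node cardinality:
  S → 6
  γ[g; MAX(a)→h](S) → 4
  R → 3
  (γ[g; MAX(a)→h](S) ⋈[h=b] R) → 1

== RESULT ==
g | h | v | b
2 | 1 | q | 1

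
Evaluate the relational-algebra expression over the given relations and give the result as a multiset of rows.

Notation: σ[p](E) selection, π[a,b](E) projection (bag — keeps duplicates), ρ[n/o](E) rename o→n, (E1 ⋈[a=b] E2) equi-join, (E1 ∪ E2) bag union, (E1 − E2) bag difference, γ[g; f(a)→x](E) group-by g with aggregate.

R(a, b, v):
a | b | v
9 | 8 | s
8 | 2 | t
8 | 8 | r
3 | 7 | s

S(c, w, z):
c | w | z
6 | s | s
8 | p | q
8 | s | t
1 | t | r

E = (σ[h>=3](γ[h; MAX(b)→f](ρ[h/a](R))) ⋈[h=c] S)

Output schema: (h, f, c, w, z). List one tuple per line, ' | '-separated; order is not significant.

Row counts bottom-up:
  R → 4
  ρ[h/a](R) → 4
  γ[h; MAX(b)→f](ρ[h/a](R)) → 3
  σ[h>=3](γ[h; MAX(b)→f](ρ[h/a](R))) → 3
  S → 4
  (σ[h>=3](γ[h; MAX(b)→f](ρ[h/a](R))) ⋈[h=c] S) → 2

== RESULT ==
h | f | c | w | z
8 | 8 | 8 | p | q
8 | 8 | 8 | s | t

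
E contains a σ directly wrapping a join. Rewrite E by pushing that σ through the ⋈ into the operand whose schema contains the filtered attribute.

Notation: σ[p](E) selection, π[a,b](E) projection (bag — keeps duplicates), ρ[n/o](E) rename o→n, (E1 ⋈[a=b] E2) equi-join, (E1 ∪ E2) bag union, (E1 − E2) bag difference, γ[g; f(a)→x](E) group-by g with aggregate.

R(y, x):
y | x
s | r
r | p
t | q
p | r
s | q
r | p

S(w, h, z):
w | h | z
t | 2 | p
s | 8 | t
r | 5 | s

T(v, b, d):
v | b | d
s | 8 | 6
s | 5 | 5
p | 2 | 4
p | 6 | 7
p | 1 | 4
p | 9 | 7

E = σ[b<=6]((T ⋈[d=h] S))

σ filters on b, owned by the left side.
E' = (σ[b<=6](T) ⋈[d=h] S)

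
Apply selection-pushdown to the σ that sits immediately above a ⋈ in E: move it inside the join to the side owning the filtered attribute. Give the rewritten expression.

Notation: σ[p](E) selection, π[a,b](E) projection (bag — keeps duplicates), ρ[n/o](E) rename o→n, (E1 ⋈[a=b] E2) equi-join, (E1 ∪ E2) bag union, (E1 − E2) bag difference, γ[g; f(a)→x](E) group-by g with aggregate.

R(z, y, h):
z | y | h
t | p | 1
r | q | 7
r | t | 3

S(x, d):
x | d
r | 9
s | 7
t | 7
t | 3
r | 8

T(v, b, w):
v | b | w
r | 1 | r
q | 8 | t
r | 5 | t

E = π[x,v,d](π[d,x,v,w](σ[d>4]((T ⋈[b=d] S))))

σ filters on d, owned by the right side.
E' = π[x,v,d](π[d,x,v,w]((T ⋈[b=d] σ[d>4](S))))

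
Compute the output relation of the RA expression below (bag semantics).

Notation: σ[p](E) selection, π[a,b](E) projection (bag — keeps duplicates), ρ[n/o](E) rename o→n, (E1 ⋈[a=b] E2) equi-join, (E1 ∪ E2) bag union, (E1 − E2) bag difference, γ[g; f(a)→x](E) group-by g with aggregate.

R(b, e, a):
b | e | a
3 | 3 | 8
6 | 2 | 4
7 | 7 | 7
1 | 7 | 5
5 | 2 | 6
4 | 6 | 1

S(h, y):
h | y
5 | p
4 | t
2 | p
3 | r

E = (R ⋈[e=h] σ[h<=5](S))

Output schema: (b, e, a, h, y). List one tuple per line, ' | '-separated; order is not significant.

Per-node cardinality:
  R → 6
  S → 4
  σ[h<=5](S) → 4
  (R ⋈[e=h] σ[h<=5](S)) → 3

== RESULT ==
b | e | a | h | y
3 | 3 | 8 | 3 | r
5 | 2 | 6 | 2 | p
6 | 2 | 4 | 2 | p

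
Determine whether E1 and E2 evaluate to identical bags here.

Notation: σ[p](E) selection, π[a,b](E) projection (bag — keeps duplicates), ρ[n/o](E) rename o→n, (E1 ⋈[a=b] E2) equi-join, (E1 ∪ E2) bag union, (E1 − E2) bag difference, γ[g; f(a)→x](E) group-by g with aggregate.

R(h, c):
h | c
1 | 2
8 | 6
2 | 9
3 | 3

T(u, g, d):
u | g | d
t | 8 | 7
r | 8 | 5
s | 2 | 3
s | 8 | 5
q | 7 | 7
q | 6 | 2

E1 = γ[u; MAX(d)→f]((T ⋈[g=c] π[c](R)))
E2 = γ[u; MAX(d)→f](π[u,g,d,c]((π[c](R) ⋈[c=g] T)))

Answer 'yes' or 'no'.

E1 row counts bottom-up:
  T → 6
  R → 4
  π[c](R) → 4
  (T ⋈[g=c] π[c](R)) → 2
  γ[u; MAX(d)→f]((T ⋈[g=c] π[c](R))) → 2
E2 row counts bottom-up:
  R → 4
  π[c](R) → 4
  T → 6
  (π[c](R) ⋈[c=g] T) → 2
  π[u,g,d,c]((π[c](R) ⋈[c=g] T)) → 2
  γ[u; MAX(d)→f](π[u,g,d,c]((π[c](R) ⋈[c=g] T))) → 2

E1 and E2 produce the same multiset:
u | f
q | 2
s | 3

yes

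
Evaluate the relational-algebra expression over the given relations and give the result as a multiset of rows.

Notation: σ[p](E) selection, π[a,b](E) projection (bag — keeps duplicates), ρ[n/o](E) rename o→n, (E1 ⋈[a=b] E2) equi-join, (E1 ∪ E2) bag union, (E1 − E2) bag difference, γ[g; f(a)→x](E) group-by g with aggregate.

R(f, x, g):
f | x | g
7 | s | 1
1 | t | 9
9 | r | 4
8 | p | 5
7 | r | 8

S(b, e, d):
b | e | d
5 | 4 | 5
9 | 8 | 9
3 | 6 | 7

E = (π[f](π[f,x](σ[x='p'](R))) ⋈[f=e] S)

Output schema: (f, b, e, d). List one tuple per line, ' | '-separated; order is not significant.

Row counts bottom-up:
  R → 5
  σ[x='p'](R) → 1
  π[f,x](σ[x='p'](R)) → 1
  π[f](π[f,x](σ[x='p'](R))) → 1
  S → 3
  (π[f](π[f,x](σ[x='p'](R))) ⋈[f=e] S) → 1

== RESULT ==
f | b | e | d
8 | 9 | 8 | 9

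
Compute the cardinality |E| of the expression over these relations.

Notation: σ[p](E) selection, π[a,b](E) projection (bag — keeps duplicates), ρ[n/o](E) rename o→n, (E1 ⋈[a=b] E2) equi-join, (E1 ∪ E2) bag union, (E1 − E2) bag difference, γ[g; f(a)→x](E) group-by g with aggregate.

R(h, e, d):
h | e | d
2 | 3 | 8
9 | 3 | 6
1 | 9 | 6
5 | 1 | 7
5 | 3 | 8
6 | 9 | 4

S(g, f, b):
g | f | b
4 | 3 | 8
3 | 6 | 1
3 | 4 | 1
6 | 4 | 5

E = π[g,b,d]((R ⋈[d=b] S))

Row counts bottom-up:
  R → 6
  S → 4
  (R ⋈[d=b] S) → 2
  π[g,b,d]((R ⋈[d=b] S)) → 2

|E| = 2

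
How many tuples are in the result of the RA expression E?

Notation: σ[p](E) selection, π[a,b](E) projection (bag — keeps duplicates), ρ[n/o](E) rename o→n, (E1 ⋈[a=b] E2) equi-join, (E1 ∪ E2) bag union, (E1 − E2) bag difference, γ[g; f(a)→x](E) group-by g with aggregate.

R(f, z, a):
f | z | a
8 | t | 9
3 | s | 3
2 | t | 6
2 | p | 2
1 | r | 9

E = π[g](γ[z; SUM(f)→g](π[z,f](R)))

Subexpression sizes:
  R → 5
  π[z,f](R) → 5
  γ[z; SUM(f)→g](π[z,f](R)) → 4
  π[g](γ[z; SUM(f)→g](π[z,f](R))) → 4

|E| = 4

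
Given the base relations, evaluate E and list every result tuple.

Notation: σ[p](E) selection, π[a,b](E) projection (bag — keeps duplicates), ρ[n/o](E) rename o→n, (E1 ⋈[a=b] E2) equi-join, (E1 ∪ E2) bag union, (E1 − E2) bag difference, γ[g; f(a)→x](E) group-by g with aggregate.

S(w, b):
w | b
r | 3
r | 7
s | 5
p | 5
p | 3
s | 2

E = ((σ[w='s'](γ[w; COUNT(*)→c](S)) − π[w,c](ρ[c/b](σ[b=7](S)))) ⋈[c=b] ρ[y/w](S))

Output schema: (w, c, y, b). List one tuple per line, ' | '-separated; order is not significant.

Per-node cardinality:
  S → 6
  γ[w; COUNT(*)→c](S) → 3
  σ[w='s'](γ[w; COUNT(*)→c](S)) → 1
  S → 6
  σ[b=7](S) → 1
  ρ[c/b](σ[b=7](S)) → 1
  π[w,c](ρ[c/b](σ[b=7](S))) → 1
  (σ[w='s'](γ[w; COUNT(*)→c](S)) − π[w,c](ρ[c/b](σ[b=7](S)))) → 1
  S → 6
  ρ[y/w](S) → 6
  ((σ[w='s'](γ[w; COUNT(*)→c](S)) − π[w,c](ρ[c/b](σ[b=7](S)))) ⋈[c=b] ρ[y/w](S)) → 1

== RESULT ==
w | c | y | b
s | 2 | s | 2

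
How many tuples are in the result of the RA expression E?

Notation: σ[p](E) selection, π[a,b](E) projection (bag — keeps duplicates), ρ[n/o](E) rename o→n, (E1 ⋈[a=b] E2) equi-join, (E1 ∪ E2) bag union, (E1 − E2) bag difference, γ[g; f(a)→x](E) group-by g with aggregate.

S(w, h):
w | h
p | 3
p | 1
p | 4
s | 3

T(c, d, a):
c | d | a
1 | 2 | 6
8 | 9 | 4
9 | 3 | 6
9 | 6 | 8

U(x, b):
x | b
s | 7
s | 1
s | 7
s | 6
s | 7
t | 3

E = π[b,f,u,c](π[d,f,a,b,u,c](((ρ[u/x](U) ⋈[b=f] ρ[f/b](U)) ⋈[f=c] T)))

Per-node cardinality:
  U → 6
  ρ[u/x](U) → 6
  U → 6
  ρ[f/b](U) → 6
  (ρ[u/x](U) ⋈[b=f] ρ[f/b](U)) → 12
  T → 4
  ((ρ[u/x](U) ⋈[b=f] ρ[f/b](U)) ⋈[f=c] T) → 1
  π[d,f,a,b,u,c](((ρ[u/x](U) ⋈[b=f] ρ[f/b](U)) ⋈[f=c] T)) → 1
  π[b,f,u,c](π[d,f,a,b,u,c](((ρ[u/x](U) ⋈[b=f] ρ[f/b](U)) ⋈[f=c] T))) → 1

|E| = 1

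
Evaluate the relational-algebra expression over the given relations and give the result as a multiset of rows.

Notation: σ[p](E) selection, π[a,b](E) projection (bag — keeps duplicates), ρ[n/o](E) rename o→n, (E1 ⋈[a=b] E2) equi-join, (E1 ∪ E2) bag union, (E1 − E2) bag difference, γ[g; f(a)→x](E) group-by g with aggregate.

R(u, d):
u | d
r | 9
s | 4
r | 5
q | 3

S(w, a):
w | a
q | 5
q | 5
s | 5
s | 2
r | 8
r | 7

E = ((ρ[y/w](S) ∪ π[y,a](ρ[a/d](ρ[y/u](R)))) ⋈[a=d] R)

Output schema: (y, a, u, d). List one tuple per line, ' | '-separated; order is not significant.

Subexpression sizes:
  S → 6
  ρ[y/w](S) → 6
  R → 4
  ρ[y/u](R) → 4
  ρ[a/d](ρ[y/u](R)) → 4
  π[y,a](ρ[a/d](ρ[y/u](R))) → 4
  (ρ[y/w](S) ∪ π[y,a](ρ[a/d](ρ[y/u](R)))) → 10
  R → 4
  ((ρ[y/w](S) ∪ π[y,a](ρ[a/d](ρ[y/u](R)))) ⋈[a=d] R) → 7

== RESULT ==
y | a | u | d
q | 3 | q | 3
q | 5 | r | 5
q | 5 | r | 5
r | 5 | r | 5
r | 9 | r | 9
s | 4 | s | 4
s | 5 | r | 5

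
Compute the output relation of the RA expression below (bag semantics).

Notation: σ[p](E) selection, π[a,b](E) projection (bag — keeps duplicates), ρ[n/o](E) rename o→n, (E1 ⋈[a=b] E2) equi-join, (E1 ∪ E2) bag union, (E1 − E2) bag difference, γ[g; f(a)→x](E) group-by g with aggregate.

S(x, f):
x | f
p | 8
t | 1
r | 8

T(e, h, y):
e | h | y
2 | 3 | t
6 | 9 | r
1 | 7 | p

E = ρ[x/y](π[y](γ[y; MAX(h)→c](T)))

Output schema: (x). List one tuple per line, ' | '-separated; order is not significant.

Row counts bottom-up:
  T → 3
  γ[y; MAX(h)→c](T) → 3
  π[y](γ[y; MAX(h)→c](T)) → 3
  ρ[x/y](π[y](γ[y; MAX(h)→c](T))) → 3

== RESULT ==
x
p
r
t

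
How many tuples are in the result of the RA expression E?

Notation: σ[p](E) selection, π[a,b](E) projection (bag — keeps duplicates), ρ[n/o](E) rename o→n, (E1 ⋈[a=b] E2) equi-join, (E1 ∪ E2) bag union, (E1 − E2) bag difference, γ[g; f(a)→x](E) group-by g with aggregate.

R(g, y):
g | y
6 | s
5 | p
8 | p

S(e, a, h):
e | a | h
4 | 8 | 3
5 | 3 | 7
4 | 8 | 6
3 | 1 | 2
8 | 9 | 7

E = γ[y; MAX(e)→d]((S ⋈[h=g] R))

Per-node cardinality:
  S → 5
  R → 3
  (S ⋈[h=g] R) → 1
  γ[y; MAX(e)→d]((S ⋈[h=g] R)) → 1

|E| = 1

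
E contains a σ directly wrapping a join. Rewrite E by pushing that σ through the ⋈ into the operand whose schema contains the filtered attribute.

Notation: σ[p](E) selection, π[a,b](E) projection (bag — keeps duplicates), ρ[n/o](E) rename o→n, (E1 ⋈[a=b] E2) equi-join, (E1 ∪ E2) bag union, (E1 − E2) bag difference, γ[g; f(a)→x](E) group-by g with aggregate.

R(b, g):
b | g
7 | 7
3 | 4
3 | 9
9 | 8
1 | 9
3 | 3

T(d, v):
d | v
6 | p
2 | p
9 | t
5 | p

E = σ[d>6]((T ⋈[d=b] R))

σ filters on d, owned by the left side.
E' = (σ[d>6](T) ⋈[d=b] R)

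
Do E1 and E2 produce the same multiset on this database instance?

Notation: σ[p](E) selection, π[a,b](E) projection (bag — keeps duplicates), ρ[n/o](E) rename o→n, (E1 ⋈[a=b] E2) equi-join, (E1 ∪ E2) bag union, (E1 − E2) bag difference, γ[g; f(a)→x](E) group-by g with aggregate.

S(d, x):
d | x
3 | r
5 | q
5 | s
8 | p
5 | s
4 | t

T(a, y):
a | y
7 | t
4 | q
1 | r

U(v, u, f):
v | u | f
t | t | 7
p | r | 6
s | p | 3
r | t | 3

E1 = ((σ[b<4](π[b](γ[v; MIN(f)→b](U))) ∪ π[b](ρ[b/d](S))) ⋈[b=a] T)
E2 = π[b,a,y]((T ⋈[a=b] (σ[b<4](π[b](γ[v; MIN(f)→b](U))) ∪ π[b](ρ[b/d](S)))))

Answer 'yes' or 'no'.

E1 row counts bottom-up:
  U → 4
  γ[v; MIN(f)→b](U) → 4
  π[b](γ[v; MIN(f)→b](U)) → 4
  σ[b<4](π[b](γ[v; MIN(f)→b](U))) → 2
  S → 6
  ρ[b/d](S) → 6
  π[b](ρ[b/d](S)) → 6
  (σ[b<4](π[b](γ[v; MIN(f)→b](U))) ∪ π[b](ρ[b/d](S))) → 8
  T → 3
  ((σ[b<4](π[b](γ[v; MIN(f)→b](U))) ∪ π[b](ρ[b/d](S))) ⋈[b=a] T) → 1
E2 row counts bottom-up:
  T → 3
  U → 4
  γ[v; MIN(f)→b](U) → 4
  π[b](γ[v; MIN(f)→b](U)) → 4
  σ[b<4](π[b](γ[v; MIN(f)→b](U))) → 2
  S → 6
  ρ[b/d](S) → 6
  π[b](ρ[b/d](S)) → 6
  (σ[b<4](π[b](γ[v; MIN(f)→b](U))) ∪ π[b](ρ[b/d](S))) → 8
  (T ⋈[a=b] (σ[b<4](π[b](γ[v; MIN(f)→b](U))) ∪ π[b](ρ[b/d](S)))) → 1
  π[b,a,y]((T ⋈[a=b] (σ[b<4](π[b](γ[v; MIN(f)→b](U))) ∪ π[b](ρ[b/d](S))))) → 1

E1 and E2 produce the same multiset:
b | a | y
4 | 4 | q

yes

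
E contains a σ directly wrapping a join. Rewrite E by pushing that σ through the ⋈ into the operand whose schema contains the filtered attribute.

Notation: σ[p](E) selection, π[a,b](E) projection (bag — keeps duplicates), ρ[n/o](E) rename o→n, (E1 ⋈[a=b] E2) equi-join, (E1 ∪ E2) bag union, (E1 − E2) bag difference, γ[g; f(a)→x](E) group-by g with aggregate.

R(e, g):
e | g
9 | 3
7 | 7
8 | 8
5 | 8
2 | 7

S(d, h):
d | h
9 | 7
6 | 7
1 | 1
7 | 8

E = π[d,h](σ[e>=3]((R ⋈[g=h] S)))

σ filters on e, owned by the left side.
E' = π[d,h]((σ[e>=3](R) ⋈[g=h] S))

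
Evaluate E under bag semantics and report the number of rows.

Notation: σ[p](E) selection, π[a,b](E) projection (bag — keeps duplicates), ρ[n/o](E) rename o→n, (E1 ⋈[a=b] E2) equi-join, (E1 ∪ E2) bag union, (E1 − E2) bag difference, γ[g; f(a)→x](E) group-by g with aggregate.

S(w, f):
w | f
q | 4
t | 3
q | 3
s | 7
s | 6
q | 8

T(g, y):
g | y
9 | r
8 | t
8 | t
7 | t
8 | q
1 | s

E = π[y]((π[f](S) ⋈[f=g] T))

Subexpression sizes:
  S → 6
  π[f](S) → 6
  T → 6
  (π[f](S) ⋈[f=g] T) → 4
  π[y]((π[f](S) ⋈[f=g] T)) → 4

|E| = 4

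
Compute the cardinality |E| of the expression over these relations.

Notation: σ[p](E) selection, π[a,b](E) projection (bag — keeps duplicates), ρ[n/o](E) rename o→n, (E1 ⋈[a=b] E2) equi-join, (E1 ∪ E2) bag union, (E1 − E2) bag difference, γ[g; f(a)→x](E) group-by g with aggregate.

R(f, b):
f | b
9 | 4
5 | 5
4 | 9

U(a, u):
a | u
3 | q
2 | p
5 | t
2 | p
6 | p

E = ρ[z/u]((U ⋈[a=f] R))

Row counts bottom-up:
  U → 5
  R → 3
  (U ⋈[a=f] R) → 1
  ρ[z/u]((U ⋈[a=f] R)) → 1

|E| = 1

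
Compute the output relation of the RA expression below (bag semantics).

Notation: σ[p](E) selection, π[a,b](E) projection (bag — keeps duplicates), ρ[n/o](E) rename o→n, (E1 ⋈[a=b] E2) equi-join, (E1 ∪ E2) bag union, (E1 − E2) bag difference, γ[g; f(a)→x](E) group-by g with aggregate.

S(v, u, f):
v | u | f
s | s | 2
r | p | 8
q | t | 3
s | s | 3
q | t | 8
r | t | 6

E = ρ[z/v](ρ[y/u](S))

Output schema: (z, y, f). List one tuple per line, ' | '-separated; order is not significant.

Subexpression sizes:
  S → 6
  ρ[y/u](S) → 6
  ρ[z/v](ρ[y/u](S)) → 6

== RESULT ==
z | y | f
q | t | 3
q | t | 8
r | p | 8
r | t | 6
s | s | 2
s | s | 3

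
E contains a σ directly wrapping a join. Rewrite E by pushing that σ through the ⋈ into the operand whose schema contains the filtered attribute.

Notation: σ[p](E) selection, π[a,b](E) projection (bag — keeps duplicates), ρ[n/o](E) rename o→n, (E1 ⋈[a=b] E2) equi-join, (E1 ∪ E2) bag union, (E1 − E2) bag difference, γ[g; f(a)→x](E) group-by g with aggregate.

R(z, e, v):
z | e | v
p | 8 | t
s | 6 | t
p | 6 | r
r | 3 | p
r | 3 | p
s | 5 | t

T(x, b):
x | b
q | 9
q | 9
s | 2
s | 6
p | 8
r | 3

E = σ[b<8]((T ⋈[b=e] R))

σ filters on b, owned by the left side.
E' = (σ[b<8](T) ⋈[b=e] R)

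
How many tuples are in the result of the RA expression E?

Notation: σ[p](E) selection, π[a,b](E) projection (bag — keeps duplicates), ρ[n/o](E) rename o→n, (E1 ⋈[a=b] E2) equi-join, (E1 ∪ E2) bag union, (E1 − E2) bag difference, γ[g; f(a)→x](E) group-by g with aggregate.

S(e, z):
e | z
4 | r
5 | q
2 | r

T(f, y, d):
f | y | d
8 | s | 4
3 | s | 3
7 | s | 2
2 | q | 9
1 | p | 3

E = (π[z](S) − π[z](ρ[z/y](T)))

Row counts bottom-up:
  S → 3
  π[z](S) → 3
  T → 5
  ρ[z/y](T) → 5
  π[z](ρ[z/y](T)) → 5
  (π[z](S) − π[z](ρ[z/y](T))) → 2

|E| = 2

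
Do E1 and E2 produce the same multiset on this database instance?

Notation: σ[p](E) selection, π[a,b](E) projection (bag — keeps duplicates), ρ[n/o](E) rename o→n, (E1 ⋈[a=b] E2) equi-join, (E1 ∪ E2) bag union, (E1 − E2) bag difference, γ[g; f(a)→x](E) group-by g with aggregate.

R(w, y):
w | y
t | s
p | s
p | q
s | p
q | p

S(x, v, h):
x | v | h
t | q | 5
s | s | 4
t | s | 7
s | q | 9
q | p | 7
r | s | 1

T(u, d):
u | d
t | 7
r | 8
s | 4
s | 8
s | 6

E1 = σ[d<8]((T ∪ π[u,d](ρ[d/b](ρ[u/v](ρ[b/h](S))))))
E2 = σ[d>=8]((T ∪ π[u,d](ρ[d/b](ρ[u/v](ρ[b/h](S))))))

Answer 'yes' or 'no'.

E1 per-node cardinality:
  T → 5
  S → 6
  ρ[b/h](S) → 6
  ρ[u/v](ρ[b/h](S)) → 6
  ρ[d/b](ρ[u/v](ρ[b/h](S))) → 6
  π[u,d](ρ[d/b](ρ[u/v](ρ[b/h](S)))) → 6
  (T ∪ π[u,d](ρ[d/b](ρ[u/v](ρ[b/h](S))))) → 11
  σ[d<8]((T ∪ π[u,d](ρ[d/b](ρ[u/v](ρ[b/h](S)))))) → 8
E2 per-node cardinality:
  T → 5
  S → 6
  ρ[b/h](S) → 6
  ρ[u/v](ρ[b/h](S)) → 6
  ρ[d/b](ρ[u/v](ρ[b/h](S))) → 6
  π[u,d](ρ[d/b](ρ[u/v](ρ[b/h](S)))) → 6
  (T ∪ π[u,d](ρ[d/b](ρ[u/v](ρ[b/h](S))))) → 11
  σ[d>=8]((T ∪ π[u,d](ρ[d/b](ρ[u/v](ρ[b/h](S)))))) → 3

E1 result:
u | d
p | 7
q | 5
s | 1
s | 4
s | 4
s | 6
s | 7
t | 7
E2 result:
u | d
q | 9
r | 8
s | 8
Witness: ('s', 6) appears 1× in E1 but 0× in E2.

no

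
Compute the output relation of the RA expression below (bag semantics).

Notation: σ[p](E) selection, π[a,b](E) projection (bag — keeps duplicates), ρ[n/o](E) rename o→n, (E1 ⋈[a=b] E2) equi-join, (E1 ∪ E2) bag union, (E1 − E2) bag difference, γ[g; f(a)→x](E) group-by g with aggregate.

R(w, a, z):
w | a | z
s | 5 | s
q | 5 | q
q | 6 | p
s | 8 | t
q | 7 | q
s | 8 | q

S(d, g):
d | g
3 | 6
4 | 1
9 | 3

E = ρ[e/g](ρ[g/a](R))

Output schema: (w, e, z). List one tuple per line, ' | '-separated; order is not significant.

Per-node cardinality:
  R → 6
  ρ[g/a](R) → 6
  ρ[e/g](ρ[g/a](R)) → 6

== RESULT ==
w | e | z
q | 5 | q
q | 6 | p
q | 7 | q
s | 5 | s
s | 8 | q
s | 8 | t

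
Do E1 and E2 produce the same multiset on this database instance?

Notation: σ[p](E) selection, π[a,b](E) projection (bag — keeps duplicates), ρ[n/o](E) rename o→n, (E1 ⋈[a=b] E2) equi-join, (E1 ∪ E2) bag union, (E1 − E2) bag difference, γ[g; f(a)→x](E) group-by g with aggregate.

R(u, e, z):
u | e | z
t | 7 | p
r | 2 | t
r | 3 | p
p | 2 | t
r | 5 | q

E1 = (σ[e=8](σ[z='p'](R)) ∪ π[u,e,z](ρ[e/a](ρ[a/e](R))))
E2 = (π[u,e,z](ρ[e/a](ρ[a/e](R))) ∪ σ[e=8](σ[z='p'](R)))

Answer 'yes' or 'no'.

E1 stepwise |·|:
  R → 5
  σ[z='p'](R) → 2
  σ[e=8](σ[z='p'](R)) → 0
  R → 5
  ρ[a/e](R) → 5
  ρ[e/a](ρ[a/e](R)) → 5
  π[u,e,z](ρ[e/a](ρ[a/e](R))) → 5
  (σ[e=8](σ[z='p'](R)) ∪ π[u,e,z](ρ[e/a](ρ[a/e](R)))) → 5
E2 stepwise |·|:
  R → 5
  ρ[a/e](R) → 5
  ρ[e/a](ρ[a/e](R)) → 5
  π[u,e,z](ρ[e/a](ρ[a/e](R))) → 5
  R → 5
  σ[z='p'](R) → 2
  σ[e=8](σ[z='p'](R)) → 0
  (π[u,e,z](ρ[e/a](ρ[a/e](R))) ∪ σ[e=8](σ[z='p'](R))) → 5

E1 and E2 produce the same multiset:
u | e | z
p | 2 | t
r | 2 | t
r | 3 | p
r | 5 | q
t | 7 | p

yes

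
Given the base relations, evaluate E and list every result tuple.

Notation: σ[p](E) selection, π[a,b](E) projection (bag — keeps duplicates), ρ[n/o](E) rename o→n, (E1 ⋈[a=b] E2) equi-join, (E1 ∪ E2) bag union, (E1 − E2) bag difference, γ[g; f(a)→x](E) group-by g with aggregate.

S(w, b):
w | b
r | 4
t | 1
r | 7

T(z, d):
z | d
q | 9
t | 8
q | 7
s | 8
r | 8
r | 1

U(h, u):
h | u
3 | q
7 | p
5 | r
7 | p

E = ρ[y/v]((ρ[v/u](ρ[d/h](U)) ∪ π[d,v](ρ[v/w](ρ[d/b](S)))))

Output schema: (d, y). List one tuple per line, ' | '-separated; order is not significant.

Stepwise |·|:
  U → 4
  ρ[d/h](U) → 4
  ρ[v/u](ρ[d/h](U)) → 4
  S → 3
  ρ[d/b](S) → 3
  ρ[v/w](ρ[d/b](S)) → 3
  π[d,v](ρ[v/w](ρ[d/b](S))) → 3
  (ρ[v/u](ρ[d/h](U)) ∪ π[d,v](ρ[v/w](ρ[d/b](S)))) → 7
  ρ[y/v]((ρ[v/u](ρ[d/h](U)) ∪ π[d,v](ρ[v/w](ρ[d/b](S))))) → 7

== RESULT ==
d | y
1 | t
3 | q
4 | r
5 | r
7 | p
7 | p
7 | r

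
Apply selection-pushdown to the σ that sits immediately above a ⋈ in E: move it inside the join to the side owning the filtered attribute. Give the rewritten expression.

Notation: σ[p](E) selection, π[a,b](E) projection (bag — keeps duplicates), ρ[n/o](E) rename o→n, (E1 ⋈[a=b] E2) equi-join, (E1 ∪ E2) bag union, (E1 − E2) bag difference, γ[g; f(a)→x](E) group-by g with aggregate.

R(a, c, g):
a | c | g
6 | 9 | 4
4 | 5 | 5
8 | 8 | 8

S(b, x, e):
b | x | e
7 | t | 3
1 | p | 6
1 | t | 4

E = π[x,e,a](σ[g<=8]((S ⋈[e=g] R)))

σ filters on g, owned by the right side.
E' = π[x,e,a]((S ⋈[e=g] σ[g<=8](R)))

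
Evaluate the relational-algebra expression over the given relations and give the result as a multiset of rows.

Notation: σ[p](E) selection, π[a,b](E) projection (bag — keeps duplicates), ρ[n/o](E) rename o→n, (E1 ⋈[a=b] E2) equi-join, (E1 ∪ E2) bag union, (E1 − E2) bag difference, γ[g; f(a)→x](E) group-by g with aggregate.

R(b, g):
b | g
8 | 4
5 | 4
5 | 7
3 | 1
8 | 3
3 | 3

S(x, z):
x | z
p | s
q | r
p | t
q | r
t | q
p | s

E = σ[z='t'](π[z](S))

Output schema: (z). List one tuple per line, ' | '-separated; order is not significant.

Row counts bottom-up:
  S → 6
  π[z](S) → 6
  σ[z='t'](π[z](S)) → 1

== RESULT ==
z
t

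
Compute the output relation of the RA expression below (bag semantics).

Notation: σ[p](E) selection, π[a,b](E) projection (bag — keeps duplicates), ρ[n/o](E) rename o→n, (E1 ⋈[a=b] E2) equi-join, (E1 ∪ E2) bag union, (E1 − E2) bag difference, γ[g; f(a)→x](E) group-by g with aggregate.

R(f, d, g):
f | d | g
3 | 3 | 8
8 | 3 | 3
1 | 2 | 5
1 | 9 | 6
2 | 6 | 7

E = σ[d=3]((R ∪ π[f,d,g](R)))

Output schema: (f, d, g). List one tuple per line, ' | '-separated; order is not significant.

Subexpression sizes:
  R → 5
  R → 5
  π[f,d,g](R) → 5
  (R ∪ π[f,d,g](R)) → 10
  σ[d=3]((R ∪ π[f,d,g](R))) → 4

== RESULT ==
f | d | g
3 | 3 | 8
3 | 3 | 8
8 | 3 | 3
8 | 3 | 3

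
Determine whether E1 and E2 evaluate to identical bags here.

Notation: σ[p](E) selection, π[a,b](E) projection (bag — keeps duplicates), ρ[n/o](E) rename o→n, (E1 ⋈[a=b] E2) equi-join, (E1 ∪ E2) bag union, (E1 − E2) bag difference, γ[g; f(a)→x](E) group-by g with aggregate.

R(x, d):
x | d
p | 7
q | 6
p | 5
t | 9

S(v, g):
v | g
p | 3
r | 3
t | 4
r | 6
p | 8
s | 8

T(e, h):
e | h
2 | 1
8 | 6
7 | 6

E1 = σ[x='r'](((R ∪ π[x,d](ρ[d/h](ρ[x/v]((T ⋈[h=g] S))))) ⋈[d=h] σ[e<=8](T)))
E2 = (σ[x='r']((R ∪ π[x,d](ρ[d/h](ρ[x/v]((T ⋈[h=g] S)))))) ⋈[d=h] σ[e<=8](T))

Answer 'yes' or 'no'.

E1 stepwise |·|:
  R → 4
  T → 3
  S → 6
  (T ⋈[h=g] S) → 2
  ρ[x/v]((T ⋈[h=g] S)) → 2
  ρ[d/h](ρ[x/v]((T ⋈[h=g] S))) → 2
  π[x,d](ρ[d/h](ρ[x/v]((T ⋈[h=g] S)))) → 2
  (R ∪ π[x,d](ρ[d/h](ρ[x/v]((T ⋈[h=g] S))))) → 6
  T → 3
  σ[e<=8](T) → 3
  ((R ∪ π[x,d](ρ[d/h](ρ[x/v]((T ⋈[h=g] S))))) ⋈[d=h] σ[e<=8](T)) → 6
  σ[x='r'](((R ∪ π[x,d](ρ[d/h](ρ[x/v]((T ⋈[h=g] S))))) ⋈[d=h] σ[e<=8](T))) → 4
E2 stepwise |·|:
  R → 4
  T → 3
  S → 6
  (T ⋈[h=g] S) → 2
  ρ[x/v]((T ⋈[h=g] S)) → 2
  ρ[d/h](ρ[x/v]((T ⋈[h=g] S))) → 2
  π[x,d](ρ[d/h](ρ[x/v]((T ⋈[h=g] S)))) → 2
  (R ∪ π[x,d](ρ[d/h](ρ[x/v]((T ⋈[h=g] S))))) → 6
  σ[x='r']((R ∪ π[x,d](ρ[d/h](ρ[x/v]((T ⋈[h=g] S)))))) → 2
  T → 3
  σ[e<=8](T) → 3
  (σ[x='r']((R ∪ π[x,d](ρ[d/h](ρ[x/v]((T ⋈[h=g] S)))))) ⋈[d=h] σ[e<=8](T)) → 4

E1 and E2 produce the same multiset:
x | d | e | h
r | 6 | 7 | 6
r | 6 | 7 | 6
r | 6 | 8 | 6
r | 6 | 8 | 6

yes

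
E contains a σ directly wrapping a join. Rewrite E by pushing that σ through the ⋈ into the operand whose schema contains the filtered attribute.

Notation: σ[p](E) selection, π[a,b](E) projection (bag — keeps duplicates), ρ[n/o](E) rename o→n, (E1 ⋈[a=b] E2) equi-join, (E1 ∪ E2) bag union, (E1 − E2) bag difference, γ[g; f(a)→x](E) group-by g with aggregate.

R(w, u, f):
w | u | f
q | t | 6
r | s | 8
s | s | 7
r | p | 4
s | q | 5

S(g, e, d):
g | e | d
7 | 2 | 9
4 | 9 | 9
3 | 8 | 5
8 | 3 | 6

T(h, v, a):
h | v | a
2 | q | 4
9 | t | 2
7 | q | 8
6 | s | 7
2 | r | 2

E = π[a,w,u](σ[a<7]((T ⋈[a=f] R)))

σ filters on a, owned by the left side.
E' = π[a,w,u]((σ[a<7](T) ⋈[a=f] R))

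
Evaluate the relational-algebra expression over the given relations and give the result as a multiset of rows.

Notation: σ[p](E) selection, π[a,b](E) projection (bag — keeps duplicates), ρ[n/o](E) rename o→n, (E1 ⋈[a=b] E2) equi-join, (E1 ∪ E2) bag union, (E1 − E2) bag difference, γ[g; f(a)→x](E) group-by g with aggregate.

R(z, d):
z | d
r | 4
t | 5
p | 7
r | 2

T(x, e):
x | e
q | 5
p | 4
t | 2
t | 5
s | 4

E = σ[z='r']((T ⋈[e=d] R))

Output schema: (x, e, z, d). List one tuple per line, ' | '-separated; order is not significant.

Subexpression sizes:
  T → 5
  R → 4
  (T ⋈[e=d] R) → 5
  σ[z='r']((T ⋈[e=d] R)) → 3

== RESULT ==
x | e | z | d
p | 4 | r | 4
s | 4 | r | 4
t | 2 | r | 2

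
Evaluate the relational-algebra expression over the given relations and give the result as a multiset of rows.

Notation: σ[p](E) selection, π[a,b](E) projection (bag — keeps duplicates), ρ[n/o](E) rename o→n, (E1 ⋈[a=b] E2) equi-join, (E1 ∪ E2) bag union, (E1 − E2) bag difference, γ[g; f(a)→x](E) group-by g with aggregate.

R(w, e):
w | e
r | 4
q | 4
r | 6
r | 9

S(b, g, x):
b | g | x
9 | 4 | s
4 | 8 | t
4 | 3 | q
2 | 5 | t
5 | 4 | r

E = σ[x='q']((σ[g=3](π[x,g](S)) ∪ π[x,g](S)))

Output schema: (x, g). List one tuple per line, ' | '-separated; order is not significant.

Stepwise |·|:
  S → 5
  π[x,g](S) → 5
  σ[g=3](π[x,g](S)) → 1
  S → 5
  π[x,g](S) → 5
  (σ[g=3](π[x,g](S)) ∪ π[x,g](S)) → 6
  σ[x='q']((σ[g=3](π[x,g](S)) ∪ π[x,g](S))) → 2

== RESULT ==
x | g
q | 3
q | 3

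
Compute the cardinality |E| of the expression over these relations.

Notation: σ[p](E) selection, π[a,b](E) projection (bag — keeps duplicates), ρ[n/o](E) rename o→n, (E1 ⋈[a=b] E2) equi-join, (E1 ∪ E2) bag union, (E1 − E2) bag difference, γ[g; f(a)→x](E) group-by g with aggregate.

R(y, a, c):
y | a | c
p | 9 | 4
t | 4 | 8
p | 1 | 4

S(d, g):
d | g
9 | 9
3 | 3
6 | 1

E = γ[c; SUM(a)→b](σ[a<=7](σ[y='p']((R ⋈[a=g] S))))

Subexpression sizes:
  R → 3
  S → 3
  (R ⋈[a=g] S) → 2
  σ[y='p']((R ⋈[a=g] S)) → 2
  σ[a<=7](σ[y='p']((R ⋈[a=g] S))) → 1
  γ[c; SUM(a)→b](σ[a<=7](σ[y='p']((R ⋈[a=g] S)))) → 1

|E| = 1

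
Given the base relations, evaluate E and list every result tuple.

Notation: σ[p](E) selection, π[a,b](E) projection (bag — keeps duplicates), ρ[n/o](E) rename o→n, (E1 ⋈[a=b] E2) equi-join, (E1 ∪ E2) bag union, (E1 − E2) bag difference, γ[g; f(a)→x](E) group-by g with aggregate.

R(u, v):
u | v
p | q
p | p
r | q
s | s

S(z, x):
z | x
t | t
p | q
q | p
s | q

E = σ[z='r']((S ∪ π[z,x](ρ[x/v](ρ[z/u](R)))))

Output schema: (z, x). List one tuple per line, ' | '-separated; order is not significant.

Subexpression sizes:
  S → 4
  R → 4
  ρ[z/u](R) → 4
  ρ[x/v](ρ[z/u](R)) → 4
  π[z,x](ρ[x/v](ρ[z/u](R))) → 4
  (S ∪ π[z,x](ρ[x/v](ρ[z/u](R)))) → 8
  σ[z='r']((S ∪ π[z,x](ρ[x/v](ρ[z/u](R))))) → 1

== RESULT ==
z | x
r | q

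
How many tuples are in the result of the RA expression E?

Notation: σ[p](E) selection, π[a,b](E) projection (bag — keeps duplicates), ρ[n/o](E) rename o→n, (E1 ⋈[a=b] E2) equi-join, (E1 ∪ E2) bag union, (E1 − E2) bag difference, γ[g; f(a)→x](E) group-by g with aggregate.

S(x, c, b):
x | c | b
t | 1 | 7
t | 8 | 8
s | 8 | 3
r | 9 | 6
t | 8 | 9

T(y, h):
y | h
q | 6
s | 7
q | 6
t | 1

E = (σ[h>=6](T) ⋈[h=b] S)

Stepwise |·|:
  T → 4
  σ[h>=6](T) → 3
  S → 5
  (σ[h>=6](T) ⋈[h=b] S) → 3

|E| = 3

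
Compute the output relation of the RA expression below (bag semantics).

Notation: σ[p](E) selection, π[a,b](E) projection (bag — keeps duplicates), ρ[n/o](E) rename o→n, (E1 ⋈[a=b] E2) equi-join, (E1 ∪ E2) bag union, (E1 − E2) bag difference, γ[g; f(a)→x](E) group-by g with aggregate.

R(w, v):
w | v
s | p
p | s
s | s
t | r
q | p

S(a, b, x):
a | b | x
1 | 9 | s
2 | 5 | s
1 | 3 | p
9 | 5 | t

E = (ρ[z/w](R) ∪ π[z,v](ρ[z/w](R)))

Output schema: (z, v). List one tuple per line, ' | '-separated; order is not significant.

Per-node cardinality:
  R → 5
  ρ[z/w](R) → 5
  R → 5
  ρ[z/w](R) → 5
  π[z,v](ρ[z/w](R)) → 5
  (ρ[z/w](R) ∪ π[z,v](ρ[z/w](R))) → 10

== RESULT ==
z | v
p | s
p | s
q | p
q | p
s | p
s | p
s | s
s | s
t | r
t | r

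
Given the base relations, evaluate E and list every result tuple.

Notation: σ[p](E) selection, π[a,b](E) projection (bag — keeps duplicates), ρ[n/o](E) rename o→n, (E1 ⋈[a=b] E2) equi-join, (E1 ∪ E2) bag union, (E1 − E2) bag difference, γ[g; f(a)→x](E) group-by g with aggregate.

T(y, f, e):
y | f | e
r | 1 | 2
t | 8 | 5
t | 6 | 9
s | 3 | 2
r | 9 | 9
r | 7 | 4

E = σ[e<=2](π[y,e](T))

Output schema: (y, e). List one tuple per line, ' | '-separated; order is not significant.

Per-node cardinality:
  T → 6
  π[y,e](T) → 6
  σ[e<=2](π[y,e](T)) → 2

== RESULT ==
y | e
r | 2
s | 2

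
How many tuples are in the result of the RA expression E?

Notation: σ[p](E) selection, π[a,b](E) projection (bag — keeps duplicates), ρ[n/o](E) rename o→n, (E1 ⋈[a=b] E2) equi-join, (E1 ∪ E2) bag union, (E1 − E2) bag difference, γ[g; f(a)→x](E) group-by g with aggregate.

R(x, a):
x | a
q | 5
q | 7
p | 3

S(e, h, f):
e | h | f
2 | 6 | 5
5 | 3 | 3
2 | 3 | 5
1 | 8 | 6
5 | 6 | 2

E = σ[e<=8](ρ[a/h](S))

Subexpression sizes:
  S → 5
  ρ[a/h](S) → 5
  σ[e<=8](ρ[a/h](S)) → 5

|E| = 5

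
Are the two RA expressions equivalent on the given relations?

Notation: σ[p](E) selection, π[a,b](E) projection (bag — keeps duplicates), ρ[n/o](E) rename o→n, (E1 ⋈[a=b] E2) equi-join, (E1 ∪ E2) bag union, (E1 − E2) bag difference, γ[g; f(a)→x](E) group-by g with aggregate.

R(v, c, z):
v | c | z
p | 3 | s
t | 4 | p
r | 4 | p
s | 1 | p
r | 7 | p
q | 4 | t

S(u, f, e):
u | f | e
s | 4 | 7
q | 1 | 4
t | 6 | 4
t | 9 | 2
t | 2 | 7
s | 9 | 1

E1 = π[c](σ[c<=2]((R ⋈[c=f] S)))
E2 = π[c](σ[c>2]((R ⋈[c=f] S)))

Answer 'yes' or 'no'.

E1 stepwise |·|:
  R → 6
  S → 6
  (R ⋈[c=f] S) → 4
  σ[c<=2]((R ⋈[c=f] S)) → 1
  π[c](σ[c<=2]((R ⋈[c=f] S))) → 1
E2 stepwise |·|:
  R → 6
  S → 6
  (R ⋈[c=f] S) → 4
  σ[c>2]((R ⋈[c=f] S)) → 3
  π[c](σ[c>2]((R ⋈[c=f] S))) → 3

E1 result:
c
1
E2 result:
c
4
4
4
Witness: (1,) appears 1× in E1 but 0× in E2.

no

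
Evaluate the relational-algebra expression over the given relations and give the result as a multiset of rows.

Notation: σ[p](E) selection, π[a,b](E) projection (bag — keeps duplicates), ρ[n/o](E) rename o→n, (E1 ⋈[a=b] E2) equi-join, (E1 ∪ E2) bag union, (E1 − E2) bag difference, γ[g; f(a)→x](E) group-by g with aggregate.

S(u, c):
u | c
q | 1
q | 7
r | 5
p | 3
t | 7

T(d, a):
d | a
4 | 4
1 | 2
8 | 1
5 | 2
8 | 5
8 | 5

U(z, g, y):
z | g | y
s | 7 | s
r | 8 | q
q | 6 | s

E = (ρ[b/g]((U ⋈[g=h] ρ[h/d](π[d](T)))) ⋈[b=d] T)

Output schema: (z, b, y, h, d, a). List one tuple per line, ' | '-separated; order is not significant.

Per-node cardinality:
  U → 3
  T → 6
  π[d](T) → 6
  ρ[h/d](π[d](T)) → 6
  (U ⋈[g=h] ρ[h/d](π[d](T))) → 3
  ρ[b/g]((U ⋈[g=h] ρ[h/d](π[d](T)))) → 3
  T → 6
  (ρ[b/g]((U ⋈[g=h] ρ[h/d](π[d](T)))) ⋈[b=d] T) → 9

== RESULT ==
z | b | y | h | d | a
r | 8 | q | 8 | 8 | 1
r | 8 | q | 8 | 8 | 1
r | 8 | q | 8 | 8 | 1
r | 8 | q | 8 | 8 | 5
r | 8 | q | 8 | 8 | 5
r | 8 | q | 8 | 8 | 5
r | 8 | q | 8 | 8 | 5
r | 8 | q | 8 | 8 | 5
r | 8 | q | 8 | 8 | 5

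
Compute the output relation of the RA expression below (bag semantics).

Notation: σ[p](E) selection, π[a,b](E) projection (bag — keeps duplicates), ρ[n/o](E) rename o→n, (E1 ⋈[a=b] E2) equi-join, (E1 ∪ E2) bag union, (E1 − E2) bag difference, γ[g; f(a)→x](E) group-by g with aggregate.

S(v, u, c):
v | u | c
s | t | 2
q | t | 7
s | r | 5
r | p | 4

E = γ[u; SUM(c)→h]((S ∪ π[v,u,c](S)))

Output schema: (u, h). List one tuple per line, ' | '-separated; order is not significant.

Per-node cardinality:
  S → 4
  S → 4
  π[v,u,c](S) → 4
  (S ∪ π[v,u,c](S)) → 8
  γ[u; SUM(c)→h]((S ∪ π[v,u,c](S))) → 3

== RESULT ==
u | h
p | 8
r | 10
t | 18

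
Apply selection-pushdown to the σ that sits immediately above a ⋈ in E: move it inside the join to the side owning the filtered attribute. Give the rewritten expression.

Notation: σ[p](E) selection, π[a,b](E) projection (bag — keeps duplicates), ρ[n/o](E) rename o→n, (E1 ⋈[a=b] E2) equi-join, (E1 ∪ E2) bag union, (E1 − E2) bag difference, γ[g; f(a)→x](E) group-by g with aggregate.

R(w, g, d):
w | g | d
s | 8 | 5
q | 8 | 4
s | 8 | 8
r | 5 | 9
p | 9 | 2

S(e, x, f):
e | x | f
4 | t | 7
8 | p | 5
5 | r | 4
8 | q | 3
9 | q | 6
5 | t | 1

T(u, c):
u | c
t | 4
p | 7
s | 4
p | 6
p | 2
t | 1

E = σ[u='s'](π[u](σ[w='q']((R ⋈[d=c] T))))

σ filters on w, owned by the left side.
E' = σ[u='s'](π[u]((σ[w='q'](R) ⋈[d=c] T)))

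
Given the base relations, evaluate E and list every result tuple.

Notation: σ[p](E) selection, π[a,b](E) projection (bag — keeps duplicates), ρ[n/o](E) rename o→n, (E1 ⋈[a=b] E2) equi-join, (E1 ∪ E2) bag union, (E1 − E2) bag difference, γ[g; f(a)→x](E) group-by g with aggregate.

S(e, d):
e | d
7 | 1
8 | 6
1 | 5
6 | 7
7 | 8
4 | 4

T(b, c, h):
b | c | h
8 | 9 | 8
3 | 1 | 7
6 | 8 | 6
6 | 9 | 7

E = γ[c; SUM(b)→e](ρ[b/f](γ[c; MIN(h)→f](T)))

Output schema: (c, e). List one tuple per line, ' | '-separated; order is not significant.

Stepwise |·|:
  T → 4
  γ[c; MIN(h)→f](T) → 3
  ρ[b/f](γ[c; MIN(h)→f](T)) → 3
  γ[c; SUM(b)→e](ρ[b/f](γ[c; MIN(h)→f](T))) → 3

== RESULT ==
c | e
1 | 7
8 | 6
9 | 7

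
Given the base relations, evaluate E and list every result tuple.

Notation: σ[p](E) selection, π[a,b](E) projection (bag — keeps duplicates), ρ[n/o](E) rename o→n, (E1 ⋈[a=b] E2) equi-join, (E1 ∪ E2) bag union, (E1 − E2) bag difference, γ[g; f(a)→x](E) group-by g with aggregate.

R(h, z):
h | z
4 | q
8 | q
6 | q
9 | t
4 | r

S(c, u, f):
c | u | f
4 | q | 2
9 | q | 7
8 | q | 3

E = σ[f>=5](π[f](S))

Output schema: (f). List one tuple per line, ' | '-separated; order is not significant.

Stepwise |·|:
  S → 3
  π[f](S) → 3
  σ[f>=5](π[f](S)) → 1

== RESULT ==
f
7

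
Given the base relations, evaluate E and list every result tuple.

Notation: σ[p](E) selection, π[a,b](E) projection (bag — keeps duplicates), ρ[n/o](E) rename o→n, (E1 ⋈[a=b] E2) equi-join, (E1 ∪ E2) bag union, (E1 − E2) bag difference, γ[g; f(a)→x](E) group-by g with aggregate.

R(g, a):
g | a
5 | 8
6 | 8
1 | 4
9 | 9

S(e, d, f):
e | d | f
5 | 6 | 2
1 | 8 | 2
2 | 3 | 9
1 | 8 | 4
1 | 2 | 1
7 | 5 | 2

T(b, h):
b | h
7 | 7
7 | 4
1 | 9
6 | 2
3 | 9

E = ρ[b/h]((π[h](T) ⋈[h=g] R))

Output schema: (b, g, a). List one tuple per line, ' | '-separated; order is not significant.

Row counts bottom-up:
  T → 5
  π[h](T) → 5
  R → 4
  (π[h](T) ⋈[h=g] R) → 2
  ρ[b/h]((π[h](T) ⋈[h=g] R)) → 2

== RESULT ==
b | g | a
9 | 9 | 9
9 | 9 | 9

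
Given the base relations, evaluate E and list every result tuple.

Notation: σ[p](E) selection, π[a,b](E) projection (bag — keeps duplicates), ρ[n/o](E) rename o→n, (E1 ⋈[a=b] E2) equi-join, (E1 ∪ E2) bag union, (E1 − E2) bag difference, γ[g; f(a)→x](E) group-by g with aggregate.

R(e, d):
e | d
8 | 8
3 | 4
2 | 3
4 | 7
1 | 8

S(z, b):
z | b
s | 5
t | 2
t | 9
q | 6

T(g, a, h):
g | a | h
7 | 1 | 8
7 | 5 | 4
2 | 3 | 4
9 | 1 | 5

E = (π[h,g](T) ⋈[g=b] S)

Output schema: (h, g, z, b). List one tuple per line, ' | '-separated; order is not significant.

Per-node cardinality:
  T → 4
  π[h,g](T) → 4
  S → 4
  (π[h,g](T) ⋈[g=b] S) → 2

== RESULT ==
h | g | z | b
4 | 2 | t | 2
5 | 9 | t | 9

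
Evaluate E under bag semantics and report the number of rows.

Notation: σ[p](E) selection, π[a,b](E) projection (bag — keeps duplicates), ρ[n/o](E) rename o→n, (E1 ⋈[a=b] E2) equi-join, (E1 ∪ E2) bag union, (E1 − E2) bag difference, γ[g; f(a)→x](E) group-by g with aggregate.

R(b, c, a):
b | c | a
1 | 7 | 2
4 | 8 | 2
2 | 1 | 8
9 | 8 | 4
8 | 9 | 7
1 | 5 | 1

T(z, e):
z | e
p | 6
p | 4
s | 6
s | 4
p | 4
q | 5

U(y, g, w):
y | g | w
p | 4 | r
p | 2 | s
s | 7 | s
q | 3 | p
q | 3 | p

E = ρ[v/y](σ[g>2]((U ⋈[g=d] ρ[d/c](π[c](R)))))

Per-node cardinality:
  U → 5
  R → 6
  π[c](R) → 6
  ρ[d/c](π[c](R)) → 6
  (U ⋈[g=d] ρ[d/c](π[c](R))) → 1
  σ[g>2]((U ⋈[g=d] ρ[d/c](π[c](R)))) → 1
  ρ[v/y](σ[g>2]((U ⋈[g=d] ρ[d/c](π[c](R))))) → 1

|E| = 1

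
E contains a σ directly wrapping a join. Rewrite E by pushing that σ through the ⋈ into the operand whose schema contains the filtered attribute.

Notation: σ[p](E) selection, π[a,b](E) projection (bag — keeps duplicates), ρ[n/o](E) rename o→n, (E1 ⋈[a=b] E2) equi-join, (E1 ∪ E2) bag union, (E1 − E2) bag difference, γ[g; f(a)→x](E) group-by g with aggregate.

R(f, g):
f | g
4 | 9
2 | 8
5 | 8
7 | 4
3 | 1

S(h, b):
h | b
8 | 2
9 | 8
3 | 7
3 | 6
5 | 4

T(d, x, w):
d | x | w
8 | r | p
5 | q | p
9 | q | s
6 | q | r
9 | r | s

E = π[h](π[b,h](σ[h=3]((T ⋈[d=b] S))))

σ filters on h, owned by the right side.
E' = π[h](π[b,h]((T ⋈[d=b] σ[h=3](S))))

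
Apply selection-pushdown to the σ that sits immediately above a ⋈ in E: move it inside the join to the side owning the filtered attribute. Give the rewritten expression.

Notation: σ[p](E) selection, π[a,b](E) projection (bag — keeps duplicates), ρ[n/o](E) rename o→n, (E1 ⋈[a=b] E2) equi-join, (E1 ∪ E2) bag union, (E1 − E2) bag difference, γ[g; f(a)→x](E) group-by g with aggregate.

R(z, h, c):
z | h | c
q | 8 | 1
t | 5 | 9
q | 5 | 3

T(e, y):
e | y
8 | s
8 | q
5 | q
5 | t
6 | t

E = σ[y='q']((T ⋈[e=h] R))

σ filters on y, owned by the left side.
E' = (σ[y='q'](T) ⋈[e=h] R)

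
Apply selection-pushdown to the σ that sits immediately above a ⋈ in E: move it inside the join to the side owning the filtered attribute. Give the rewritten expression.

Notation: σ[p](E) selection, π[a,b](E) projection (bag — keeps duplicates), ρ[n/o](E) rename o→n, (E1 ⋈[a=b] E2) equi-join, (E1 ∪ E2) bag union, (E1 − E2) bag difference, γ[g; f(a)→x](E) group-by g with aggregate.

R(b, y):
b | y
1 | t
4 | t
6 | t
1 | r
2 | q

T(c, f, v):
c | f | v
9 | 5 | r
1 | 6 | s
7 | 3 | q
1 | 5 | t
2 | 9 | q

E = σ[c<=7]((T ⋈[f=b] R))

σ filters on c, owned by the left side.
E' = (σ[c<=7](T) ⋈[f=b] R)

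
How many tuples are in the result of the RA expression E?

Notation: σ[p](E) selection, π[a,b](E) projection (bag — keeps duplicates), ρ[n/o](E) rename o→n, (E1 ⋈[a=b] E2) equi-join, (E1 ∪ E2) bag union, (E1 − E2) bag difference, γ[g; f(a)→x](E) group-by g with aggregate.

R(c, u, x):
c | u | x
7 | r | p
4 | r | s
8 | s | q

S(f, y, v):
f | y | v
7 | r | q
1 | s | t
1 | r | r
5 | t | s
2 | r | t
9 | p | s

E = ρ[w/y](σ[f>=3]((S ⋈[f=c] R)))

Per-node cardinality:
  S → 6
  R → 3
  (S ⋈[f=c] R) → 1
  σ[f>=3]((S ⋈[f=c] R)) → 1
  ρ[w/y](σ[f>=3]((S ⋈[f=c] R))) → 1

|E| = 1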